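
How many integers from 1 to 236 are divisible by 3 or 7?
⌊236/3⌋ + ⌊236/7⌋ - ⌊236/21⌋ = 78 + 33 - 11 = 100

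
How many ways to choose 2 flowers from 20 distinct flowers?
C(20,2) = 20!/(2!×18!) = 190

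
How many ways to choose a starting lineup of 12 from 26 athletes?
C(26,12) = 26!/(12!×14!) = 9657700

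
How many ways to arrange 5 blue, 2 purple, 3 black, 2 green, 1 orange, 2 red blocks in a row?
15! / (5! × 2! × 3! × 2! × 1! × 2!) = 227026800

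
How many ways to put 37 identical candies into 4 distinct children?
C(37+4-1, 4-1) = C(40, 3) = 9880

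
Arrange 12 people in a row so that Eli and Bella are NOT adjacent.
Total - adjacent = 12! - (12-1)!×2 = 479001600 - 79833600 = 399168000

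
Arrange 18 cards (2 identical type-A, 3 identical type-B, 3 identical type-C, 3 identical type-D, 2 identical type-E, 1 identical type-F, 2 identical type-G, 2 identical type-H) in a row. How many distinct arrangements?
18! / (2! × 3! × 3! × 3! × 2! × 1! × 2! × 2!) = 1852538688000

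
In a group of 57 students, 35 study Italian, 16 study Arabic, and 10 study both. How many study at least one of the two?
|A∪B| = |A| + |B| - |A∩B| = 35 + 16 - 10 = 41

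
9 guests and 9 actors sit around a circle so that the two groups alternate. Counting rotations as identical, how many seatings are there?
Fix one of the guests: (9-1)! ways for the remaining guests, × 9! ways for the actors = 40320 × 362880 = 14631321600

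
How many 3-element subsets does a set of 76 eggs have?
C(76,3) = 76!/(3!×73!) = 70300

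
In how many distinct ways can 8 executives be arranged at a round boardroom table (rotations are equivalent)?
Circular: fix one position, arrange the rest. (8-1)! = 5040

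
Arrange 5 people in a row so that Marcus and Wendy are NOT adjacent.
Total - adjacent = 5! - (5-1)!×2 = 120 - 48 = 72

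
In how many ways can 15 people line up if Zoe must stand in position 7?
Fix one position: (15-1)! = 87178291200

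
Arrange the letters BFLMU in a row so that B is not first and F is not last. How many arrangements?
By inclusion-exclusion: 5! - 2×(5-1)! + (5-2)! = 120 - 48 + 6 = 78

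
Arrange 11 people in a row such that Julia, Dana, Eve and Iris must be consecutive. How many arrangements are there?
Treat the 4 as one block: (11-4+1)! × 4! = 40320 × 24 = 967680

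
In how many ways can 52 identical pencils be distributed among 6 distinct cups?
C(52+6-1, 6-1) = C(57, 5) = 4187106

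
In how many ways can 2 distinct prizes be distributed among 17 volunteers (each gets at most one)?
P(17,2) = 17!/(17-2)! = 272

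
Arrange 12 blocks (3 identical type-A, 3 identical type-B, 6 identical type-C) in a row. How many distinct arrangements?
12! / (3! × 3! × 6!) = 18480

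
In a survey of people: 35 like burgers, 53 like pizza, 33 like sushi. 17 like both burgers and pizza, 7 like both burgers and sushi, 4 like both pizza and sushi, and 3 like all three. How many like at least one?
|A∪B∪C| = 35+53+33-17-7-4+3 = 96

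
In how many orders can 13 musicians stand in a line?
13! = 6227020800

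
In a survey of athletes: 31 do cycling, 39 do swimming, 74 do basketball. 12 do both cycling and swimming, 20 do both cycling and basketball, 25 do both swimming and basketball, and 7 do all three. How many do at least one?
|A∪B∪C| = 31+39+74-12-20-25+7 = 94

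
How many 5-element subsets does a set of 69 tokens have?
C(69,5) = 69!/(5!×64!) = 11238513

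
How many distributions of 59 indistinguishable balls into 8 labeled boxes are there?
C(59+8-1, 8-1) = C(66, 7) = 778789440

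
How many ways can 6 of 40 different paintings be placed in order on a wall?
P(40,6) = 40!/(40-6)! = 2763633600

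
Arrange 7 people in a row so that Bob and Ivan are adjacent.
Treat as block: (7-1)! × 2! = 720 × 2 = 1440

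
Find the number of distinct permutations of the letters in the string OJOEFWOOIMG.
11! / (1! × 4! × 1! × 1! × 1! × 1! × 1! × 1!) = 1663200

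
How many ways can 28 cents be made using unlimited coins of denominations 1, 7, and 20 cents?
Coefficient of x^28 in 1/(1-x^1) · 1/(1-x^7) · 1/(1-x^20). Case on j = number of 20-cent coins (j = 0..1); remainder r = 28 - 20j is made from {1,7} in ⌊r/7⌋+1 ways. r = 28, 8 → 5 + 2 = 7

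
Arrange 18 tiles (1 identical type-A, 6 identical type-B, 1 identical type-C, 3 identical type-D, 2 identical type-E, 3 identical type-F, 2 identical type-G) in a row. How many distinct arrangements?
18! / (1! × 6! × 1! × 3! × 2! × 3! × 2!) = 61751289600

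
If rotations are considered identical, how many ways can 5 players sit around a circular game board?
Circular: fix one position, arrange the rest. (5-1)! = 24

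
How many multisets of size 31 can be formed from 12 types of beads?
C(31+12-1, 12-1) = C(42, 11) = 4280561376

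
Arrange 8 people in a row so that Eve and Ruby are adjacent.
Treat as block: (8-1)! × 2! = 5040 × 2 = 10080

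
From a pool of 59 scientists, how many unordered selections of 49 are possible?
C(59,49) = 59!/(49!×10!) = 62828356305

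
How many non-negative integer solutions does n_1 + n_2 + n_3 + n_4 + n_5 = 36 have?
C(36+5-1, 5-1) = C(40, 4) = 91390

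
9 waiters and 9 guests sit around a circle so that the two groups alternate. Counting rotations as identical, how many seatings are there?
Fix one of the waiters: (9-1)! ways for the remaining waiters, × 9! ways for the guests = 40320 × 362880 = 14631321600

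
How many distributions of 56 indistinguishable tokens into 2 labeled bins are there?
C(56+2-1, 2-1) = C(57, 1) = 57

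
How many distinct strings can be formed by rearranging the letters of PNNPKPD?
7! / (2! × 1! × 1! × 3!) = 420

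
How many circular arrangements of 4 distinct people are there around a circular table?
Circular: fix one position, arrange the rest. (4-1)! = 6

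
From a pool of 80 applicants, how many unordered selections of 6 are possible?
C(80,6) = 80!/(6!×74!) = 300500200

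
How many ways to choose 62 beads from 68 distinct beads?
C(68,62) = 68!/(62!×6!) = 109453344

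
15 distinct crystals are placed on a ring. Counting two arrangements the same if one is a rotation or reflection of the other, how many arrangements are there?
(15-1)!/2 = 87178291200/2 = 43589145600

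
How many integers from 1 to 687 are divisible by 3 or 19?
⌊687/3⌋ + ⌊687/19⌋ - ⌊687/57⌋ = 229 + 36 - 12 = 253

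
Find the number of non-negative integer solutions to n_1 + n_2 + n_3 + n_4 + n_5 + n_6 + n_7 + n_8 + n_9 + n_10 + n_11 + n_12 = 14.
C(14+12-1, 12-1) = C(25, 11) = 4457400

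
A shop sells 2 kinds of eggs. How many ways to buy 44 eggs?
C(44+2-1, 2-1) = C(45, 1) = 45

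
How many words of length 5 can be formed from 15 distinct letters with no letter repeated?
P(15,5) = 15!/(15-5)! = 360360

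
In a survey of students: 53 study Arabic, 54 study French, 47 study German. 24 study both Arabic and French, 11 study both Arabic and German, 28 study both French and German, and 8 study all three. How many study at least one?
|A∪B∪C| = 53+54+47-24-11-28+8 = 99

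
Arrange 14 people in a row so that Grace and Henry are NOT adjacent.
Total - adjacent = 14! - (14-1)!×2 = 87178291200 - 12454041600 = 74724249600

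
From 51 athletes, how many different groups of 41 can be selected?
C(51,41) = 51!/(41!×10!) = 12777711870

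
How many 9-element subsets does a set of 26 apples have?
C(26,9) = 26!/(9!×17!) = 3124550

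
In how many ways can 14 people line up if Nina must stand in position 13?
Fix one position: (14-1)! = 6227020800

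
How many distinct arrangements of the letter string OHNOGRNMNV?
10! / (1! × 1! × 1! × 2! × 3! × 1! × 1!) = 302400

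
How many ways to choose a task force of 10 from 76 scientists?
C(76,10) = 76!/(10!×66!) = 954526728530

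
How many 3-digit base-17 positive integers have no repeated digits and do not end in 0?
Last digit: 16 nonzero choices. First digit: 15 (nonzero, ≠last). Middle 1: P(15,1) = 15. Total = 3600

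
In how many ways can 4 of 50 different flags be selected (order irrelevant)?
C(50,4) = 50!/(4!×46!) = 230300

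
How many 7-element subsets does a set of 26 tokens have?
C(26,7) = 26!/(7!×19!) = 657800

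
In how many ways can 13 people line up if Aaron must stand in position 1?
Fix one position: (13-1)! = 479001600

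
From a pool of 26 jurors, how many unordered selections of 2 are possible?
C(26,2) = 26!/(2!×24!) = 325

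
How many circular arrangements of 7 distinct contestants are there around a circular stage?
Circular: fix one position, arrange the rest. (7-1)! = 720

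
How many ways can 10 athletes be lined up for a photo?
10! = 3628800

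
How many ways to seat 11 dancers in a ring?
Circular: fix one position, arrange the rest. (11-1)! = 3628800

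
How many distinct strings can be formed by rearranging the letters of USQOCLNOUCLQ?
12! / (2! × 1! × 2! × 2! × 2! × 2! × 1!) = 14968800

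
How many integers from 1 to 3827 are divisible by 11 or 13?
⌊3827/11⌋ + ⌊3827/13⌋ - ⌊3827/143⌋ = 347 + 294 - 26 = 615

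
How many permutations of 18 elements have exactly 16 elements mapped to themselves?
Choose the 16 fixed points C(18,16) = 153, derange the rest: !2 = Σ_{j=0}^{2} (-1)^j·2!/j! = 2 - 2 + 1 = 1. Product = 153 × 1 = 153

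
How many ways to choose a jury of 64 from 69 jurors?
C(69,64) = 69!/(64!×5!) = 11238513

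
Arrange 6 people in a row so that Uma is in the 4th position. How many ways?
Fix one position: (6-1)! = 120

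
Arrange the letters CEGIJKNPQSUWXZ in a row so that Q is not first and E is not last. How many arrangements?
By inclusion-exclusion: 14! - 2×(14-1)! + (14-2)! = 87178291200 - 12454041600 + 479001600 = 75203251200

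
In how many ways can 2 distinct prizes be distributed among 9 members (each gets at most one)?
P(9,2) = 9!/(9-2)! = 72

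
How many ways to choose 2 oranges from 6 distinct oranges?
C(6,2) = 6!/(2!×4!) = 15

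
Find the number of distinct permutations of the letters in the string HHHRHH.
6! / (1! × 5!) = 6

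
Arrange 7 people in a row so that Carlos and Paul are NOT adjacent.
Total - adjacent = 7! - (7-1)!×2 = 5040 - 1440 = 3600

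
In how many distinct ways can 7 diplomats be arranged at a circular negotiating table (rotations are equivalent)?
Circular: fix one position, arrange the rest. (7-1)! = 720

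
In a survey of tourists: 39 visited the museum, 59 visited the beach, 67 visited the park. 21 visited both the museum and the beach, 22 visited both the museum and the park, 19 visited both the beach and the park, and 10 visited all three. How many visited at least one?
|A∪B∪C| = 39+59+67-21-22-19+10 = 113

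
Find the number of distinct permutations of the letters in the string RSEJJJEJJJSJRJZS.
16! / (3! × 2! × 8! × 1! × 2!) = 21621600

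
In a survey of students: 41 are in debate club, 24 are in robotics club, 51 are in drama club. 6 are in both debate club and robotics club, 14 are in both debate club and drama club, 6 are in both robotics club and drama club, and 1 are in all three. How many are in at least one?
|A∪B∪C| = 41+24+51-6-14-6+1 = 91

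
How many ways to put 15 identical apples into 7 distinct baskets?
C(15+7-1, 7-1) = C(21, 6) = 54264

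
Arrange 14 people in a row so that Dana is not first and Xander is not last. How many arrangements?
By inclusion-exclusion: 14! - 2×(14-1)! + (14-2)! = 87178291200 - 12454041600 + 479001600 = 75203251200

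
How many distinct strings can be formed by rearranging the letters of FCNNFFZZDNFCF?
13! / (5! × 1! × 2! × 2! × 3!) = 2162160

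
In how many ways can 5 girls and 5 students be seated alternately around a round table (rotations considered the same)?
Fix one of the girls: (5-1)! ways for the remaining girls, × 5! ways for the students = 24 × 120 = 2880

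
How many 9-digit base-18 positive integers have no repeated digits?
First digit: 17 choices (nonzero). Then descending: 17 × 17 × 16 × 15 × 14 × 13 × 12 × 11 × 10 = 16663046400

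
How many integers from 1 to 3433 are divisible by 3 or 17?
⌊3433/3⌋ + ⌊3433/17⌋ - ⌊3433/51⌋ = 1144 + 201 - 67 = 1278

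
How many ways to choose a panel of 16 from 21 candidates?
C(21,16) = 21!/(16!×5!) = 20349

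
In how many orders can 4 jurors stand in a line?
4! = 24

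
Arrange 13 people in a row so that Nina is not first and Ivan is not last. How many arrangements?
By inclusion-exclusion: 13! - 2×(13-1)! + (13-2)! = 6227020800 - 958003200 + 39916800 = 5308934400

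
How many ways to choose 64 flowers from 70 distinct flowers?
C(70,64) = 70!/(64!×6!) = 131115985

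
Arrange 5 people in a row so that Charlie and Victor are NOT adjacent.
Total - adjacent = 5! - (5-1)!×2 = 120 - 48 = 72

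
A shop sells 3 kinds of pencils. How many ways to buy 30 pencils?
C(30+3-1, 3-1) = C(32, 2) = 496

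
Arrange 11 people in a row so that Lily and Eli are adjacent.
Treat as block: (11-1)! × 2! = 3628800 × 2 = 7257600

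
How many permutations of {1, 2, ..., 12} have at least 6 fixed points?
Exactly j fixed points: C(12,j)·!(12-j); sum over j ≥ 6 (derangement numbers via !m = (m-1)·(!(m-1) + !(m-2)): !0..!6 = 1, 0, 1, 2, 9, 44, 265). Σ_{j=6}^{12} C(12,j)·!(12-j) = C(12,6)·!6 + C(12,7)·!5 + C(12,8)·!4 + C(12,9)·!3 + C(12,10)·!2 + C(12,11)·!1 + C(12,12)·!0 = 924·265 + 792·44 + 495·9 + 220·2 + 66·1 + 12·0 + 1·1 = 284670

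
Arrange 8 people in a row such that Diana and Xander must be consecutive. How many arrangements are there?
Treat the 2 as one block: (8-2+1)! × 2! = 5040 × 2 = 10080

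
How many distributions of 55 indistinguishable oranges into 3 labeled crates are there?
C(55+3-1, 3-1) = C(57, 2) = 1596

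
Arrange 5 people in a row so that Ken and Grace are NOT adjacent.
Total - adjacent = 5! - (5-1)!×2 = 120 - 48 = 72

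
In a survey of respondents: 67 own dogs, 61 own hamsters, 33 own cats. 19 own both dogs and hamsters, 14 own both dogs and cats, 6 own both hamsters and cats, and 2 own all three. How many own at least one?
|A∪B∪C| = 67+61+33-19-14-6+2 = 124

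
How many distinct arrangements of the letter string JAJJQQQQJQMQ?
12! / (1! × 1! × 6! × 4!) = 27720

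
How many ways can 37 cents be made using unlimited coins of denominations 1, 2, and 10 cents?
Coefficient of x^37 in 1/(1-x^1) · 1/(1-x^2) · 1/(1-x^10). Case on j = number of 10-cent coins (j = 0..3); remainder r = 37 - 10j is made from {1,2} in ⌊r/2⌋+1 ways. r = 37, 27, 17, 7 → 19 + 14 + 9 + 4 = 46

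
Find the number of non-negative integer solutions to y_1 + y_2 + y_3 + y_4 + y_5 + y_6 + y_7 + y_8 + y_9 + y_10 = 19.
C(19+10-1, 10-1) = C(28, 9) = 6906900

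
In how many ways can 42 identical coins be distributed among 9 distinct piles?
C(42+9-1, 9-1) = C(50, 8) = 536878650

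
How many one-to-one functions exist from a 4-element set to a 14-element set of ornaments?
P(14,4) = 14!/(14-4)! = 24024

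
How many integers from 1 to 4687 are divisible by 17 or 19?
⌊4687/17⌋ + ⌊4687/19⌋ - ⌊4687/323⌋ = 275 + 246 - 14 = 507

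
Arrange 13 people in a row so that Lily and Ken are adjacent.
Treat as block: (13-1)! × 2! = 479001600 × 2 = 958003200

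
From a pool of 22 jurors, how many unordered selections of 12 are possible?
C(22,12) = 22!/(12!×10!) = 646646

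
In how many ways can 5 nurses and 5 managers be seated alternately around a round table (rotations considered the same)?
Fix one of the nurses: (5-1)! ways for the remaining nurses, × 5! ways for the managers = 24 × 120 = 2880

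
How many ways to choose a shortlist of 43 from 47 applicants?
C(47,43) = 47!/(43!×4!) = 178365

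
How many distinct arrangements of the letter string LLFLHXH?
7! / (2! × 3! × 1! × 1!) = 420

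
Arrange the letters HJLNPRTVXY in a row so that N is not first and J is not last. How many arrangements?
By inclusion-exclusion: 10! - 2×(10-1)! + (10-2)! = 3628800 - 725760 + 40320 = 2943360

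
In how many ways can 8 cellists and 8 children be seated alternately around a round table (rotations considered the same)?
Fix one of the cellists: (8-1)! ways for the remaining cellists, × 8! ways for the children = 5040 × 40320 = 203212800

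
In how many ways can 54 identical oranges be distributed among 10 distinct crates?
C(54+10-1, 10-1) = C(63, 9) = 23667689815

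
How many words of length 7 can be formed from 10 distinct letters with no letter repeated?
P(10,7) = 10!/(10-7)! = 604800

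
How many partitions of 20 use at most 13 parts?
By conjugation, equals partitions of 20 into parts ≤ 13. Let r_j(i) = number of partitions of i into parts ≤ j, for i = 0..20. r_1(i) = 1 for all i; r_j(i) = r_{j-1}(i) + r_j(i-j). Rows j = 2..13: ≤2: 1 1 2 2 3 3 4 4 5 5 6 6 7 7 8 8 9 9 10 10 11; ≤3: 1 1 2 3 4 5 7 8 10 12 14 16 19 21 24 27 30 33 37 40 44; ≤4: 1 1 2 3 5 6 9 11 15 18 23 27 34 39 47 54 64 72 84 94 108; ≤5: 1 1 2 3 5 7 10 13 18 23 30 37 47 57 70 84 101 119 141 164 192; ≤6: 1 1 2 3 5 7 11 14 20 26 35 44 58 71 90 110 136 163 199 235 282; ≤7: 1 1 2 3 5 7 11 15 21 28 38 49 65 82 105 131 164 201 248 300 364; ≤8: 1 1 2 3 5 7 11 15 22 29 40 52 70 89 116 146 186 230 288 352 434; ≤9: 1 1 2 3 5 7 11 15 22 30 41 54 73 94 123 157 201 252 318 393 488; ≤10: 1 1 2 3 5 7 11 15 22 30 42 55 75 97 128 164 212 267 340 423 530; ≤11: 1 1 2 3 5 7 11 15 22 30 42 56 76 99 131 169 219 278 355 445 560; ≤12: 1 1 2 3 5 7 11 15 22 30 42 56 77 100 133 172 224 285 366 460 582; ≤13: 1 1 2 3 5 7 11 15 22 30 42 56 77 101 134 174 227 290 373 471 597. r_13(20) = 597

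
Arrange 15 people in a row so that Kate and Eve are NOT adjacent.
Total - adjacent = 15! - (15-1)!×2 = 1307674368000 - 174356582400 = 1133317785600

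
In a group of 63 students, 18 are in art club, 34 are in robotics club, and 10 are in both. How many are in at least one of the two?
|A∪B| = |A| + |B| - |A∩B| = 18 + 34 - 10 = 42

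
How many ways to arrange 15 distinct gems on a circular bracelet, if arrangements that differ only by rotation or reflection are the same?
(15-1)!/2 = 87178291200/2 = 43589145600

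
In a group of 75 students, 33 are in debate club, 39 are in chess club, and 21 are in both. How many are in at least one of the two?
|A∪B| = |A| + |B| - |A∩B| = 33 + 39 - 21 = 51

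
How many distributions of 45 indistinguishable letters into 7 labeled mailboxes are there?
C(45+7-1, 7-1) = C(51, 6) = 18009460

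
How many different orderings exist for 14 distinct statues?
14! = 87178291200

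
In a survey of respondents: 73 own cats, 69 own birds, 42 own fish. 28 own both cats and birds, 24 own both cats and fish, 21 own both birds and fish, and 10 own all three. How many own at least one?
|A∪B∪C| = 73+69+42-28-24-21+10 = 121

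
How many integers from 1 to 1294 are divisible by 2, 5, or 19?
⌊1294/2⌋+⌊1294/5⌋+⌊1294/19⌋ - ⌊1294/10⌋-⌊1294/38⌋-⌊1294/95⌋ + ⌊1294/190⌋ = 647+258+68 - 129-34-13 + 6 = 803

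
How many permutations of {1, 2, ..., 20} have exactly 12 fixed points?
Choose the 12 fixed points C(20,12) = 125970, derange the rest: !8 = Σ_{j=0}^{8} (-1)^j·8!/j! = 40320 - 40320 + 20160 - 6720 + 1680 - 336 + 56 - 8 + 1 = 14833. Product = 125970 × 14833 = 1868513010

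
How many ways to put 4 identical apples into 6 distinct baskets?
C(4+6-1, 6-1) = C(9, 5) = 126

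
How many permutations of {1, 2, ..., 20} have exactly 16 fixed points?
Choose the 16 fixed points C(20,16) = 4845, derange the rest: !4 = Σ_{j=0}^{4} (-1)^j·4!/j! = 24 - 24 + 12 - 4 + 1 = 9. Product = 4845 × 9 = 43605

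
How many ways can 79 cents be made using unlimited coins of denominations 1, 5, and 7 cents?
Coefficient of x^79 in 1/(1-x^1) · 1/(1-x^5) · 1/(1-x^7). Case on j = number of 7-cent coins (j = 0..11); remainder r = 79 - 7j is made from {1,5} in ⌊r/5⌋+1 ways. r = 79, 72, 65, 58, 51, 44, 37, 30, 23, 16, 9, 2 → 16 + 15 + 14 + 12 + 11 + 9 + 8 + 7 + 5 + 4 + 2 + 1 = 104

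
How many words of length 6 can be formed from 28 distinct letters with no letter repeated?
P(28,6) = 28!/(28-6)! = 271252800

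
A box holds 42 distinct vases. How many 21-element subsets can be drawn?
C(42,21) = 42!/(21!×21!) = 538257874440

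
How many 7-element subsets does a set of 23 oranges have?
C(23,7) = 23!/(7!×16!) = 245157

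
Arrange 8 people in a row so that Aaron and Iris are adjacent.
Treat as block: (8-1)! × 2! = 5040 × 2 = 10080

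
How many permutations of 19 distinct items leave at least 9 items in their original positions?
Exactly j fixed points: C(19,j)·!(19-j); sum over j ≥ 9 (derangement numbers via !m = (m-1)·(!(m-1) + !(m-2)): !0..!10 = 1, 0, 1, 2, 9, 44, 265, 1854, 14833, 133496, 1334961). Σ_{j=9}^{19} C(19,j)·!(19-j) = C(19,9)·!10 + C(19,10)·!9 + C(19,11)·!8 + C(19,12)·!7 + C(19,13)·!6 + C(19,14)·!5 + C(19,15)·!4 + C(19,16)·!3 + C(19,17)·!2 + C(19,18)·!1 + C(19,19)·!0 = 92378·1334961 + 92378·133496 + 75582·14833 + 50388·1854 + 27132·265 + 11628·44 + 3876·9 + 969·2 + 171·1 + 19·0 + 1·1 = 136875386510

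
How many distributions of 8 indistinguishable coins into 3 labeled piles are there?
C(8+3-1, 3-1) = C(10, 2) = 45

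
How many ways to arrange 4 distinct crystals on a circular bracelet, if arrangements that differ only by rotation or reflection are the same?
(4-1)!/2 = 6/2 = 3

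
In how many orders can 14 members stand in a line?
14! = 87178291200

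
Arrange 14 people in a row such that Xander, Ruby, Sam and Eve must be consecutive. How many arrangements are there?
Treat the 4 as one block: (14-4+1)! × 4! = 39916800 × 24 = 958003200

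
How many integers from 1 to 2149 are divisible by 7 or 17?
⌊2149/7⌋ + ⌊2149/17⌋ - ⌊2149/119⌋ = 307 + 126 - 18 = 415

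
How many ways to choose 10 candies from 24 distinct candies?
C(24,10) = 24!/(10!×14!) = 1961256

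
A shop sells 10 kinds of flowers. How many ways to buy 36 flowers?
C(36+10-1, 10-1) = C(45, 9) = 886163135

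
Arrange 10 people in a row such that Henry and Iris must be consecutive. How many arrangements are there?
Treat the 2 as one block: (10-2+1)! × 2! = 362880 × 2 = 725760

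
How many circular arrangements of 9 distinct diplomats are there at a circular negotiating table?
Circular: fix one position, arrange the rest. (9-1)! = 40320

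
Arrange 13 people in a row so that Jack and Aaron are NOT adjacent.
Total - adjacent = 13! - (13-1)!×2 = 6227020800 - 958003200 = 5269017600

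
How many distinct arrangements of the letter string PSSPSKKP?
8! / (3! × 2! × 3!) = 560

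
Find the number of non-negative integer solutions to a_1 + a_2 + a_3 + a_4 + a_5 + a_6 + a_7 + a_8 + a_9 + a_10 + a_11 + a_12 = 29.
C(29+12-1, 12-1) = C(40, 11) = 2311801440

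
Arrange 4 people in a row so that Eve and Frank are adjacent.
Treat as block: (4-1)! × 2! = 6 × 2 = 12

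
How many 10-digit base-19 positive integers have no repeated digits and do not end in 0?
Last digit: 18 nonzero choices. First digit: 17 (nonzero, ≠last). Middle 8: P(17,8) = 980179200. Total = 299934835200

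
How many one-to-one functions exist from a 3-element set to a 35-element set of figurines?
P(35,3) = 35!/(35-3)! = 39270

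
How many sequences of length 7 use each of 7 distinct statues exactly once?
7! = 5040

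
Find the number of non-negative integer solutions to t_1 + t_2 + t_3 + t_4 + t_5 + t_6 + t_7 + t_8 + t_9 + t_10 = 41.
C(41+10-1, 10-1) = C(50, 9) = 2505433700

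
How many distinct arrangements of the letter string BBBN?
4! / (1! × 3!) = 4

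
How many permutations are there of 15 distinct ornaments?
15! = 1307674368000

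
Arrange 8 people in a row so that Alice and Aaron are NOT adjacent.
Total - adjacent = 8! - (8-1)!×2 = 40320 - 10080 = 30240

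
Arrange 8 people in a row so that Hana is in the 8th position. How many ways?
Fix one position: (8-1)! = 5040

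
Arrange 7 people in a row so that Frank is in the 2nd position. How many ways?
Fix one position: (7-1)! = 720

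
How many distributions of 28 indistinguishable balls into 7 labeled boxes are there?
C(28+7-1, 7-1) = C(34, 6) = 1344904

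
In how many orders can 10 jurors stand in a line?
10! = 3628800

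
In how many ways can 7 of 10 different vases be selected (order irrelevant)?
C(10,7) = 10!/(7!×3!) = 120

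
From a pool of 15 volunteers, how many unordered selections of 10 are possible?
C(15,10) = 15!/(10!×5!) = 3003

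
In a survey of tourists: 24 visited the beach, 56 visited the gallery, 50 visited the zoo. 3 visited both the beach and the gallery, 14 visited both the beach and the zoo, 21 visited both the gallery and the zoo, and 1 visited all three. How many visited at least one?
|A∪B∪C| = 24+56+50-3-14-21+1 = 93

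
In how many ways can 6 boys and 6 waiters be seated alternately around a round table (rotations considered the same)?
Fix one of the boys: (6-1)! ways for the remaining boys, × 6! ways for the waiters = 120 × 720 = 86400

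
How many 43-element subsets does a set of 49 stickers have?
C(49,43) = 49!/(43!×6!) = 13983816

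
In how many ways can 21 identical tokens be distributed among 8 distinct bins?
C(21+8-1, 8-1) = C(28, 7) = 1184040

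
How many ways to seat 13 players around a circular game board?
Circular: fix one position, arrange the rest. (13-1)! = 479001600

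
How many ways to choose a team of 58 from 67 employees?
C(67,58) = 67!/(58!×9!) = 42757703560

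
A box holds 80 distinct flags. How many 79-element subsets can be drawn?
C(80,79) = 80!/(79!×1!) = 80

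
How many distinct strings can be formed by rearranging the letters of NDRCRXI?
7! / (2! × 1! × 1! × 1! × 1! × 1!) = 2520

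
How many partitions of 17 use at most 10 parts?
By conjugation, equals partitions of 17 into parts ≤ 10. Let r_j(i) = number of partitions of i into parts ≤ j, for i = 0..17. r_1(i) = 1 for all i; r_j(i) = r_{j-1}(i) + r_j(i-j). Rows j = 2..10: ≤2: 1 1 2 2 3 3 4 4 5 5 6 6 7 7 8 8 9 9; ≤3: 1 1 2 3 4 5 7 8 10 12 14 16 19 21 24 27 30 33; ≤4: 1 1 2 3 5 6 9 11 15 18 23 27 34 39 47 54 64 72; ≤5: 1 1 2 3 5 7 10 13 18 23 30 37 47 57 70 84 101 119; ≤6: 1 1 2 3 5 7 11 14 20 26 35 44 58 71 90 110 136 163; ≤7: 1 1 2 3 5 7 11 15 21 28 38 49 65 82 105 131 164 201; ≤8: 1 1 2 3 5 7 11 15 22 29 40 52 70 89 116 146 186 230; ≤9: 1 1 2 3 5 7 11 15 22 30 41 54 73 94 123 157 201 252; ≤10: 1 1 2 3 5 7 11 15 22 30 42 55 75 97 128 164 212 267. r_10(17) = 267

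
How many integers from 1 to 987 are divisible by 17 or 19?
⌊987/17⌋ + ⌊987/19⌋ - ⌊987/323⌋ = 58 + 51 - 3 = 106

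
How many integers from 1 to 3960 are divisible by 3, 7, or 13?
⌊3960/3⌋+⌊3960/7⌋+⌊3960/13⌋ - ⌊3960/21⌋-⌊3960/39⌋-⌊3960/91⌋ + ⌊3960/273⌋ = 1320+565+304 - 188-101-43 + 14 = 1871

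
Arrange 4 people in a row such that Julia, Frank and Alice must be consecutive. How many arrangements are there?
Treat the 3 as one block: (4-3+1)! × 3! = 2 × 6 = 12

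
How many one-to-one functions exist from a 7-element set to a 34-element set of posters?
P(34,7) = 34!/(34-7)! = 27113264640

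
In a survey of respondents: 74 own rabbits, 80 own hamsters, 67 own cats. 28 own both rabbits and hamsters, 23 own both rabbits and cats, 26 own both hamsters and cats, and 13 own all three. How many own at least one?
|A∪B∪C| = 74+80+67-28-23-26+13 = 157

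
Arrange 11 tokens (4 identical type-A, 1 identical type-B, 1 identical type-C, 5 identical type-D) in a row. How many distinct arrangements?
11! / (4! × 1! × 1! × 5!) = 13860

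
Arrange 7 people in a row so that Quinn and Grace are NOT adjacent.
Total - adjacent = 7! - (7-1)!×2 = 5040 - 1440 = 3600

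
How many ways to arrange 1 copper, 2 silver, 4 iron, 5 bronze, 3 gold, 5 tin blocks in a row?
20! / (1! × 2! × 4! × 5! × 3! × 5!) = 586637251200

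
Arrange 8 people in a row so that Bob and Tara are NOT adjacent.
Total - adjacent = 8! - (8-1)!×2 = 40320 - 10080 = 30240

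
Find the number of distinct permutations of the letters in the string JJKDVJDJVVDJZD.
14! / (1! × 5! × 1! × 4! × 3!) = 5045040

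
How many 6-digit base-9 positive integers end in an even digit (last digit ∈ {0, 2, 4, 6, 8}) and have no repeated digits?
Last∈{0,2,4,6,8}. Last=0: 6720. Last nonzero: 4×7×P(7,4) = 23520. Total = 30240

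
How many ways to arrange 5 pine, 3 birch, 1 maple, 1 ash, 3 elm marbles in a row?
13! / (5! × 3! × 1! × 1! × 3!) = 1441440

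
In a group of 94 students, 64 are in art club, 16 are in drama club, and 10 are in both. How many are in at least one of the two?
|A∪B| = |A| + |B| - |A∩B| = 64 + 16 - 10 = 70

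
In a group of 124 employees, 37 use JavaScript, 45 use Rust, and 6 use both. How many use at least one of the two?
|A∪B| = |A| + |B| - |A∩B| = 37 + 45 - 6 = 76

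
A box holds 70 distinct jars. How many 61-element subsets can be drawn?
C(70,61) = 70!/(61!×9!) = 65033528560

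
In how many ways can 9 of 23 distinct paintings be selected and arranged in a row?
P(23,9) = 23!/(23-9)! = 296541907200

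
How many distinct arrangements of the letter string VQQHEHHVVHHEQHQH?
16! / (7! × 2! × 4! × 3!) = 14414400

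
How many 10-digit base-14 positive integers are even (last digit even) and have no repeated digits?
Last∈{0,2,4,6,8,10,12}. Last=0: 259459200. Last nonzero: 6×12×P(12,8) = 1437004800. Total = 1696464000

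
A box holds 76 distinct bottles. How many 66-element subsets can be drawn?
C(76,66) = 76!/(66!×10!) = 954526728530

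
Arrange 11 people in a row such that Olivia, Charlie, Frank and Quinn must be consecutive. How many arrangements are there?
Treat the 4 as one block: (11-4+1)! × 4! = 40320 × 24 = 967680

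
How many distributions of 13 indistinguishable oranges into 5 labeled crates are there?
C(13+5-1, 5-1) = C(17, 4) = 2380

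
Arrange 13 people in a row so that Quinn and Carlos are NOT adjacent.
Total - adjacent = 13! - (13-1)!×2 = 6227020800 - 958003200 = 5269017600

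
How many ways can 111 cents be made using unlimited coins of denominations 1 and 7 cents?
Coefficient of x^111 in 1/(1-x^1) · 1/(1-x^7). Use j coins of 7 for j = 0..⌊111/7⌋ = 15, the rest in 1s: 15 + 1 = 16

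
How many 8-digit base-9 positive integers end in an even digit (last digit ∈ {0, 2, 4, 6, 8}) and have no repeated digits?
Last∈{0,2,4,6,8}. Last=0: 40320. Last nonzero: 4×7×P(7,6) = 141120. Total = 181440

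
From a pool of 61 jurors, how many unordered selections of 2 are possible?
C(61,2) = 61!/(2!×59!) = 1830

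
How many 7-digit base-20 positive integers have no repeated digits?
First digit: 19 choices (nonzero). Then descending: 19 × 19 × 18 × 17 × 16 × 15 × 14 = 371165760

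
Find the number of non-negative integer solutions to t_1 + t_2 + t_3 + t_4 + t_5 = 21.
C(21+5-1, 5-1) = C(25, 4) = 12650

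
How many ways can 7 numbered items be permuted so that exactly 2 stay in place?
Choose the 2 fixed points C(7,2) = 21, derange the rest: !5 = Σ_{j=0}^{5} (-1)^j·5!/j! = 120 - 120 + 60 - 20 + 5 - 1 = 44. Product = 21 × 44 = 924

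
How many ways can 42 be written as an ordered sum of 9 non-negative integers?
C(42+9-1, 9-1) = C(50, 8) = 536878650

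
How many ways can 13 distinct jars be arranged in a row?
13! = 6227020800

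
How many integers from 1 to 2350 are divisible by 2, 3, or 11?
⌊2350/2⌋+⌊2350/3⌋+⌊2350/11⌋ - ⌊2350/6⌋-⌊2350/22⌋-⌊2350/33⌋ + ⌊2350/66⌋ = 1175+783+213 - 391-106-71 + 35 = 1638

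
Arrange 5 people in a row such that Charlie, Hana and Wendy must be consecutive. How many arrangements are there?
Treat the 3 as one block: (5-3+1)! × 3! = 6 × 6 = 36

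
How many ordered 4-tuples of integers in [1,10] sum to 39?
Coefficient of x^39 in (x + x² + ... + x^10)^4. By inclusion-exclusion on dice exceeding 10: Σ_j (-1)^j C(4,j)·C(39-1-10j, 3) = C(4,0)·C(38,3) - C(4,1)·C(28,3) + C(4,2)·C(18,3) - C(4,3)·C(8,3) = 1·8436 - 4·3276 + 6·816 - 4·56 = 4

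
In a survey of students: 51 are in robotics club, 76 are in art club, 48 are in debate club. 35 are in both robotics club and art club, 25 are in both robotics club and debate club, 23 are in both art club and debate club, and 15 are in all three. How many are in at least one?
|A∪B∪C| = 51+76+48-35-25-23+15 = 107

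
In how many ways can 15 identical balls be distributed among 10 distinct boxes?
C(15+10-1, 10-1) = C(24, 9) = 1307504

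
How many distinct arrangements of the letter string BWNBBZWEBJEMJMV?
15! / (2! × 2! × 4! × 1! × 2! × 1! × 2! × 1!) = 3405402000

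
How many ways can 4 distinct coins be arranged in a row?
4! = 24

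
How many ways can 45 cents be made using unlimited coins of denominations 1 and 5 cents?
Coefficient of x^45 in 1/(1-x^1) · 1/(1-x^5). Use j coins of 5 for j = 0..⌊45/5⌋ = 9, the rest in 1s: 9 + 1 = 10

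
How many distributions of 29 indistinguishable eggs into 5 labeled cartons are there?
C(29+5-1, 5-1) = C(33, 4) = 40920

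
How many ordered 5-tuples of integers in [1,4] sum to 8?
Coefficient of x^8 in (x + x² + ... + x^4)^5. By inclusion-exclusion on dice exceeding 4: Σ_j (-1)^j C(5,j)·C(8-1-4j, 4) = C(5,0)·C(7,4) = 1·35 = 35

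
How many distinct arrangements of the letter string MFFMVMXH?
8! / (1! × 2! × 3! × 1! × 1!) = 3360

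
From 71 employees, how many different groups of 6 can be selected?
C(71,6) = 71!/(6!×65!) = 143218999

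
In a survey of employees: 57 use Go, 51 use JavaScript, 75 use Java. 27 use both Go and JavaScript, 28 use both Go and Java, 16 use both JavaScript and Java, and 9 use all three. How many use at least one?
|A∪B∪C| = 57+51+75-27-28-16+9 = 121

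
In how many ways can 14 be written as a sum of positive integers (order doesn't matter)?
Pentagonal recurrence p(n) = p(n-1) + p(n-2) - p(n-5) - p(n-7) + p(n-12) + p(n-15) - ... gives p(0..13) = 1, 1, 2, 3, 5, 7, 11, 15, 22, 30, 42, 56, 77, 101. p(14) = p(13) + p(12) - p(9) - p(7) + p(2) = 101 + 77 - 30 - 15 + 2 = 135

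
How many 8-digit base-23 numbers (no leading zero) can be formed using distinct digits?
First digit: 22 choices (nonzero). Then descending: 22 × 22 × 21 × 20 × 19 × 18 × 17 × 16 = 18909918720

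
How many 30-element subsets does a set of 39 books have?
C(39,30) = 39!/(30!×9!) = 211915132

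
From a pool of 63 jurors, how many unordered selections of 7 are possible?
C(63,7) = 63!/(7!×56!) = 553270671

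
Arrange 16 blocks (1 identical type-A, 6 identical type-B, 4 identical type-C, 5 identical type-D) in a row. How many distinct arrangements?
16! / (1! × 6! × 4! × 5!) = 10090080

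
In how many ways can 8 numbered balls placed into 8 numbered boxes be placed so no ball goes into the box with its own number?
!8 = Σ_{j=0}^{8} (-1)^j·8!/j! = 40320 - 40320 + 20160 - 6720 + 1680 - 336 + 56 - 8 + 1 = 14833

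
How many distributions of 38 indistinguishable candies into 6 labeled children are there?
C(38+6-1, 6-1) = C(43, 5) = 962598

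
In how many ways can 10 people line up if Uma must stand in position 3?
Fix one position: (10-1)! = 362880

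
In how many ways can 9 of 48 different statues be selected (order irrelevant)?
C(48,9) = 48!/(9!×39!) = 1677106640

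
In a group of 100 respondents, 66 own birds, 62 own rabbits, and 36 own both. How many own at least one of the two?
|A∪B| = |A| + |B| - |A∩B| = 66 + 62 - 36 = 92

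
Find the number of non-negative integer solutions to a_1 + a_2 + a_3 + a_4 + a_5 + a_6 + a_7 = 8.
C(8+7-1, 7-1) = C(14, 6) = 3003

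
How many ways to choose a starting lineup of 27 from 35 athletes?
C(35,27) = 35!/(27!×8!) = 23535820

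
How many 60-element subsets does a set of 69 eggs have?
C(69,60) = 69!/(60!×9!) = 56672074888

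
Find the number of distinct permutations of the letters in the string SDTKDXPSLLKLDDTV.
16! / (4! × 2! × 3! × 1! × 1! × 1! × 2! × 2!) = 18162144000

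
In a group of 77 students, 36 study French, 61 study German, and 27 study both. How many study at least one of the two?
|A∪B| = |A| + |B| - |A∩B| = 36 + 61 - 27 = 70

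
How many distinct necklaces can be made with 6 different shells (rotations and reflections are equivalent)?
(6-1)!/2 = 120/2 = 60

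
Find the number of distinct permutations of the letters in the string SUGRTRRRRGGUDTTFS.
17! / (3! × 2! × 1! × 5! × 2! × 1! × 3!) = 20583763200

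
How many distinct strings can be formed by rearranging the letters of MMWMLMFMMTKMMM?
14! / (1! × 1! × 1! × 1! × 9! × 1!) = 240240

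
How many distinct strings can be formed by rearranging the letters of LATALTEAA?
9! / (2! × 4! × 2! × 1!) = 3780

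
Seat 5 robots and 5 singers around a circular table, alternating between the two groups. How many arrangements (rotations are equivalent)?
Fix one of the robots: (5-1)! ways for the remaining robots, × 5! ways for the singers = 24 × 120 = 2880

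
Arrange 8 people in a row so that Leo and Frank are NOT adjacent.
Total - adjacent = 8! - (8-1)!×2 = 40320 - 10080 = 30240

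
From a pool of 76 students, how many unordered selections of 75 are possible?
C(76,75) = 76!/(75!×1!) = 76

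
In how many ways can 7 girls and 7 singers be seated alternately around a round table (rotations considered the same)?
Fix one of the girls: (7-1)! ways for the remaining girls, × 7! ways for the singers = 720 × 5040 = 3628800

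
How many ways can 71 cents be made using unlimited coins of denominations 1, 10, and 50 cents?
Coefficient of x^71 in 1/(1-x^1) · 1/(1-x^10) · 1/(1-x^50). Case on j = number of 50-cent coins (j = 0..1); remainder r = 71 - 50j is made from {1,10} in ⌊r/10⌋+1 ways. r = 71, 21 → 8 + 3 = 11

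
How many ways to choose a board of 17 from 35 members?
C(35,17) = 35!/(17!×18!) = 4537567650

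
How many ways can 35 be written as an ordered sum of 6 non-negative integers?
C(35+6-1, 6-1) = C(40, 5) = 658008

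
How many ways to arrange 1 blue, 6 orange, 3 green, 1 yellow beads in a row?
11! / (1! × 6! × 3! × 1!) = 9240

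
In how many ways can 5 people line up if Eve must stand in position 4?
Fix one position: (5-1)! = 24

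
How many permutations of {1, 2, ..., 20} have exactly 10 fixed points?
Choose the 10 fixed points C(20,10) = 184756, derange the rest: !10 = Σ_{j=0}^{10} (-1)^j·10!/j! = 3628800 - 3628800 + 1814400 - 604800 + 151200 - 30240 + 5040 - 720 + 90 - 10 + 1 = 1334961. Product = 184756 × 1334961 = 246642054516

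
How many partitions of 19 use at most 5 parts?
By conjugation, equals partitions of 19 into parts ≤ 5. Let r_j(i) = number of partitions of i into parts ≤ j, for i = 0..19. r_1(i) = 1 for all i; r_j(i) = r_{j-1}(i) + r_j(i-j). Rows j = 2..5: ≤2: 1 1 2 2 3 3 4 4 5 5 6 6 7 7 8 8 9 9 10 10; ≤3: 1 1 2 3 4 5 7 8 10 12 14 16 19 21 24 27 30 33 37 40; ≤4: 1 1 2 3 5 6 9 11 15 18 23 27 34 39 47 54 64 72 84 94; ≤5: 1 1 2 3 5 7 10 13 18 23 30 37 47 57 70 84 101 119 141 164. r_5(19) = 164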